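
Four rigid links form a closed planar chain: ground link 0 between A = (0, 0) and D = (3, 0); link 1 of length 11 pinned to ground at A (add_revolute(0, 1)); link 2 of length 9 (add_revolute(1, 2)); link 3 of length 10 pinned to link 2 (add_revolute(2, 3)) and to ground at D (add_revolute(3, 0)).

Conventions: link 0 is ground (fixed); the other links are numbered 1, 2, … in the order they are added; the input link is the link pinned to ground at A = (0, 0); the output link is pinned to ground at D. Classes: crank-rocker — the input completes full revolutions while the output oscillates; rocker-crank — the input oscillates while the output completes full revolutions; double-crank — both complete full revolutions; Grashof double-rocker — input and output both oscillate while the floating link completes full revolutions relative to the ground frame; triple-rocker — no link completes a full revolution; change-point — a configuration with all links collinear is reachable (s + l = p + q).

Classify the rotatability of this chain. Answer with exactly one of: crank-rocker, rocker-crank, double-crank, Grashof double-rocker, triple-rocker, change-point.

lengths: ground=3, input=11, coupler=9, output=10
sorted: s=3 (shortest), l=11 (longest), p+q=19
s + l = 14 vs p + q = 19
s + l < p + q (Grashof) with shortest = ground link → double-crank

double-crank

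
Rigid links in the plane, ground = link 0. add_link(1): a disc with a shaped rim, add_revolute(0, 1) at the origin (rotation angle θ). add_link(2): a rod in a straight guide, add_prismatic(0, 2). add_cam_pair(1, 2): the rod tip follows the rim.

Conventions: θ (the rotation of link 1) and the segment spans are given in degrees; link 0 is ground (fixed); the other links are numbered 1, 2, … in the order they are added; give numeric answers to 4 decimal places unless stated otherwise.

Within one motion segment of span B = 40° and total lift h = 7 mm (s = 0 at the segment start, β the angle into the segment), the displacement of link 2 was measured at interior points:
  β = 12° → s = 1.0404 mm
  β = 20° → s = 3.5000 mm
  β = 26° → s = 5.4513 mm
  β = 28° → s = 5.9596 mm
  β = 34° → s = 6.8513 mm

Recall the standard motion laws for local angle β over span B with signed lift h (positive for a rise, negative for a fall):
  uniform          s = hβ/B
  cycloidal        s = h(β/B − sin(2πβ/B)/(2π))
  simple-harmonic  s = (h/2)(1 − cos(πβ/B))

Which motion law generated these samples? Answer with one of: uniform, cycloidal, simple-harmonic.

candidates at β/B = r: uniform s = h·r (linear in β); cycloidal s = h·(r − sin(2πr)/(2π)); simple-harmonic s = (h/2)(1 − cos(πr))
β=12°: printed 1.0404 | uniform 2.1000, cycloidal 1.0404, simple-harmonic 1.4428
β=20°: printed 3.5000 | uniform 3.5000, cycloidal 3.5000, simple-harmonic 3.5000
β=26°: printed 5.4513 | uniform 4.5500, cycloidal 5.4513, simple-harmonic 5.0890
β=28°: printed 5.9596 | uniform 4.9000, cycloidal 5.9596, simple-harmonic 5.5572
β=34°: printed 6.8513 | uniform 5.9500, cycloidal 6.8513, simple-harmonic 6.6185
only one law matches every sample → cycloidal

cycloidal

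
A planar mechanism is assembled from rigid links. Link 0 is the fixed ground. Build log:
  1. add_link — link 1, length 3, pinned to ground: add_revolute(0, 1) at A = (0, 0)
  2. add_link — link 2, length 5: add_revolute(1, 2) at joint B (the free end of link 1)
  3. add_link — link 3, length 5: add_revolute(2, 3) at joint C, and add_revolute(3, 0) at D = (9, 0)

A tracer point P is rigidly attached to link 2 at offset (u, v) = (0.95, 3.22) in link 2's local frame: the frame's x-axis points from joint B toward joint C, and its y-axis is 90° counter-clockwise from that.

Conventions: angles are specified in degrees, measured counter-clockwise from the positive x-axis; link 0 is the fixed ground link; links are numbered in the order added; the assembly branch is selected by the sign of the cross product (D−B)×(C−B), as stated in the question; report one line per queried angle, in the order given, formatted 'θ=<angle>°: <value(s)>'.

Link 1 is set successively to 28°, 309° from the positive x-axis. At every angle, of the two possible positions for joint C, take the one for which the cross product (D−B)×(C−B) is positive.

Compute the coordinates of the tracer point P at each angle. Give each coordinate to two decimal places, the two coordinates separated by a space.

A=(0,0), D=(9.00,0)
θ=28°: B = A + 3.00·(cos28°, sin28°) = (2.6488, 1.4084)
θ=28°: |BD| = 6.5054
θ=28°: circle(B,5.00) ∩ circle(D,5.00): a=3.2527, h=3.7973
θ=28°:   candidates: C₊=(6.6465,4.4115) cross=24.703; C₋=(5.0023,-3.0031) cross=-24.703
θ=28°:   branch + wants cross > 0 → take C=(6.6465,4.4115) (cross=24.703)
θ=28°: ex = (C−B)/|BC| = (0.7995,0.6006); ey = (-0.6006,0.7995)
θ=28°: P = B + 0.95·ex + 3.22·ey = (1.4744,4.5535)
θ=309°: B = A + 3.00·(cos309°, sin309°) = (1.8880, -2.3314)
θ=309°: |BD| = 7.4844
θ=309°: circle(B,5.00) ∩ circle(D,5.00): a=3.7422, h=3.3160
θ=309°:   candidates: C₊=(4.4110,1.9853) cross=24.818; C₋=(6.4769,-4.3167) cross=-24.818
θ=309°:   branch + wants cross > 0 → take C=(4.4110,1.9853) (cross=24.818)
θ=309°: ex = (C−B)/|BC| = (0.5046,0.8633); ey = (-0.8633,0.5046)
θ=309°: P = B + 0.95·ex + 3.22·ey = (-0.4126,0.1136)

θ=28°: 1.47 4.55
θ=309°: -0.41 0.11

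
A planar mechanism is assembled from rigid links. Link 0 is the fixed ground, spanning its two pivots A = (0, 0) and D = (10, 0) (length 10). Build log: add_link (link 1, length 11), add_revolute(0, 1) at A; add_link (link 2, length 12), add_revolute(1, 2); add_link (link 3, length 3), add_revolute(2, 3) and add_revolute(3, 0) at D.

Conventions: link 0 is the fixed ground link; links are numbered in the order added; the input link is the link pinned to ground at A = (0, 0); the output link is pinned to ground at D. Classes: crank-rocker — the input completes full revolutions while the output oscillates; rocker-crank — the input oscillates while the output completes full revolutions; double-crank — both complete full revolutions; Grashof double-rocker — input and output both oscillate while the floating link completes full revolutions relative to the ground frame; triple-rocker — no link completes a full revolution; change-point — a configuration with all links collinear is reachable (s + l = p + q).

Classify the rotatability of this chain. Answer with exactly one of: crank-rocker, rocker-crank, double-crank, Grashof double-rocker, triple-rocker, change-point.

lengths: ground=10, input=11, coupler=12, output=3
sorted: s=3 (shortest), l=12 (longest), p+q=21
s + l = 15 vs p + q = 21
s + l < p + q (Grashof) with shortest = output link → rocker-crank

rocker-crank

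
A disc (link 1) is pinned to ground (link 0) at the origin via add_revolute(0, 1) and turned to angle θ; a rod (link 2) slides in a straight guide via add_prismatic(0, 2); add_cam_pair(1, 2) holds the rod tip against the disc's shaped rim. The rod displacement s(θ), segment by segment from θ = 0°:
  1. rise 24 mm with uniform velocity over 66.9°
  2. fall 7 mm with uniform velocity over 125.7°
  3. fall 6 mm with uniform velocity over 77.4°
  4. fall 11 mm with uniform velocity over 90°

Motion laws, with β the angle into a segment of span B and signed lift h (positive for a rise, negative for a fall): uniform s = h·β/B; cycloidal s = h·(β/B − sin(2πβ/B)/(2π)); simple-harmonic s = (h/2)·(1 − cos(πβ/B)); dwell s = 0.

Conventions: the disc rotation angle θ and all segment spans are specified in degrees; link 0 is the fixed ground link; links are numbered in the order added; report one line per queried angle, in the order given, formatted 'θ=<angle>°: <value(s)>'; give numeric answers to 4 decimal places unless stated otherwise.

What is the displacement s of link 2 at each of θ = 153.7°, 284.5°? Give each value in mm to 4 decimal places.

segment 1 (0° to 66.9°, uniform, h = 24) is passed completely: s = 0.0000 + (24) = 24.0000
θ = 153.7° falls in segment 2 (66.9° to 192.6°, uniform, h = -7): β = 153.7 − 66.9 = 86.8°, B = 125.7°; Δs = -7·86.8/125.7 = -4.8337; s = 24.0000 − 4.8337 = 19.1663
segment 2 (66.9° to 192.6°, uniform, h = -7) is passed completely: s = 24.0000 + (-7) = 17.0000
segment 3 (192.6° to 270°, uniform, h = -6) is passed completely: s = 17.0000 + (-6) = 11.0000
θ = 284.5° falls in segment 4 (270° to 360°, uniform, h = -11): β = 284.5 − 270 = 14.5°, B = 90°; Δs = -11·14.5/90 = -1.7722; s = 11.0000 − 1.7722 = 9.2278

θ=153.7°: 19.1663
θ=284.5°: 9.2278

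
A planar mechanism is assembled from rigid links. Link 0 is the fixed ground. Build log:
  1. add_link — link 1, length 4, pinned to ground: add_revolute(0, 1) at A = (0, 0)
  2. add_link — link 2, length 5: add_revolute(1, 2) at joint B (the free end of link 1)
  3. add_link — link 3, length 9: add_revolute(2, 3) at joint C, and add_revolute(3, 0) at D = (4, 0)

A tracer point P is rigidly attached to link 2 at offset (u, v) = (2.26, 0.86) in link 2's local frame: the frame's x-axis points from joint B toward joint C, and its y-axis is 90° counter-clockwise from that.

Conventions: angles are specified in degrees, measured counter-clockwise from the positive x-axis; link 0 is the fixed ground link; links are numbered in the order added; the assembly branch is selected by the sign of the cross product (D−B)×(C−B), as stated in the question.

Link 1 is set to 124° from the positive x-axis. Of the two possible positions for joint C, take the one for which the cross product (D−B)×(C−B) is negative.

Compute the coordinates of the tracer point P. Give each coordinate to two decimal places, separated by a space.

A=(0,0), D=(4.00,0)
B = A + 4.00·(cos124°, sin124°) = (-2.2368, 3.3162)
|BD| = 7.0636
circle(B,5.00) ∩ circle(D,9.00): a=-0.4322, h=4.9813
  candidates: C₊=(-0.2798,7.9173) cross=35.186; C₋=(-4.9570,-0.8792) cross=-35.186
  branch - wants cross < 0 → take C=(-4.9570,-0.8792) (cross=-35.186)
ex = (C−B)/|BC| = (-0.5440,-0.8391); ey = (0.8391,-0.5440)
P = B + 2.26·ex + 0.86·ey = (-2.7447,0.9520)

-2.74 0.95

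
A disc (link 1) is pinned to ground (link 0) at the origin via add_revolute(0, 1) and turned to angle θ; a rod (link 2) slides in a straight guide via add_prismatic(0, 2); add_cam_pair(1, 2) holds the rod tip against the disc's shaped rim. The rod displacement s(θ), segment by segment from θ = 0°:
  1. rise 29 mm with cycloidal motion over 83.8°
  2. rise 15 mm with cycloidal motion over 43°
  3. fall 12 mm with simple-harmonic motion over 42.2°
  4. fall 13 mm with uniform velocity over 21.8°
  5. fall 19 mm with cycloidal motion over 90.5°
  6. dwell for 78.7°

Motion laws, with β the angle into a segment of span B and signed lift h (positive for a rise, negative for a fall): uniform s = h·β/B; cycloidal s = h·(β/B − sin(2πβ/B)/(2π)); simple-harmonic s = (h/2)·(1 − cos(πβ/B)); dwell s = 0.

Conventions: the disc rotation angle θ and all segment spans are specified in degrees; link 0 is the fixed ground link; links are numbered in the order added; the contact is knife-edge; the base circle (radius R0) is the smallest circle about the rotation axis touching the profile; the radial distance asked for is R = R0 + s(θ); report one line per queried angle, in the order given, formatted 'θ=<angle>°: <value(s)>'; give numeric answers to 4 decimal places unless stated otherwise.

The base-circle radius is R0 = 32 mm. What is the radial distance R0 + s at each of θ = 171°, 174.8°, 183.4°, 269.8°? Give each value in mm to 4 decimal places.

segment 1 (0° to 83.8°, cycloidal, h = 29) is passed completely: s = 0.0000 + (29) = 29.0000
segment 2 (83.8° to 126.8°, cycloidal, h = 15) is passed completely: s = 29.0000 + (15) = 44.0000
segment 3 (126.8° to 169°, simple-harmonic, h = -12) is passed completely: s = 44.0000 + (-12) = 32.0000
θ = 171° falls in segment 4 (169° to 190.8°, uniform, h = -13): β = 171 − 169 = 2°, B = 21.8°; Δs = -13·2/21.8 = -1.1927; s = 32.0000 − 1.1927 = 30.8073
θ = 174.8° falls in segment 4 (169° to 190.8°, uniform, h = -13): β = 174.8 − 169 = 5.8°, B = 21.8°; Δs = -13·5.8/21.8 = -3.4587; s = 32.0000 − 3.4587 = 28.5413
θ = 183.4° falls in segment 4 (169° to 190.8°, uniform, h = -13): β = 183.4 − 169 = 14.4°, B = 21.8°; Δs = -13·14.4/21.8 = -8.5872; s = 32.0000 − 8.5872 = 23.4128
segment 4 (169° to 190.8°, uniform, h = -13) is passed completely: s = 32.0000 + (-13) = 19.0000
θ = 269.8° falls in segment 5 (190.8° to 281.3°, cycloidal, h = -19): β = 269.8 − 190.8 = 79°, B = 90.5°; Δs = -19·(0.8729 − sin(2π·0.8729)/(2π)) = -18.7515; s = 19.0000 − 18.7515 = 0.2485
θ=171°: R = R0 + s = 32 + 30.8073 = 62.8073
θ=174.8°: R = R0 + s = 32 + 28.5413 = 60.5413
θ=183.4°: R = R0 + s = 32 + 23.4128 = 55.4128
θ=269.8°: R = R0 + s = 32 + 0.2485 = 32.2485

θ=171°: 62.8073
θ=174.8°: 60.5413
θ=183.4°: 55.4128
θ=269.8°: 32.2485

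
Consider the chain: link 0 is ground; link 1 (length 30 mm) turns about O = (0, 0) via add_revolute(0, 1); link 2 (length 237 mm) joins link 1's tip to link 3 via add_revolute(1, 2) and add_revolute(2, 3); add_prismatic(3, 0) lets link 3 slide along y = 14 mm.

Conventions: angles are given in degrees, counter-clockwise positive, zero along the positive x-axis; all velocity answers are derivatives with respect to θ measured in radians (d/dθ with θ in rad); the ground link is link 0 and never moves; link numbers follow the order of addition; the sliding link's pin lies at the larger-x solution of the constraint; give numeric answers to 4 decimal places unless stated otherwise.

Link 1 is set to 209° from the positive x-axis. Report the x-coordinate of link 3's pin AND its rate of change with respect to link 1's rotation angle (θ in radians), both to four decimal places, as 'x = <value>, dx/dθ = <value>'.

geometry: r = 30 mm, L = 237 mm, e = 14 mm
crank pin P = (r cos θ, r sin θ) = (-26.238591, -14.544289)
h = r sin θ − e = -14.544289 − 14 = -28.544289
x = r cos θ + √(L² − h²) = -26.238591 + 235.274783 = 209.036192
dx/dθ = −r sin θ − h·r cos θ/√(L² − h²) (θ in radians; h = -28.544289) = 11.360939

x = 209.0362, dx/dθ = 11.3609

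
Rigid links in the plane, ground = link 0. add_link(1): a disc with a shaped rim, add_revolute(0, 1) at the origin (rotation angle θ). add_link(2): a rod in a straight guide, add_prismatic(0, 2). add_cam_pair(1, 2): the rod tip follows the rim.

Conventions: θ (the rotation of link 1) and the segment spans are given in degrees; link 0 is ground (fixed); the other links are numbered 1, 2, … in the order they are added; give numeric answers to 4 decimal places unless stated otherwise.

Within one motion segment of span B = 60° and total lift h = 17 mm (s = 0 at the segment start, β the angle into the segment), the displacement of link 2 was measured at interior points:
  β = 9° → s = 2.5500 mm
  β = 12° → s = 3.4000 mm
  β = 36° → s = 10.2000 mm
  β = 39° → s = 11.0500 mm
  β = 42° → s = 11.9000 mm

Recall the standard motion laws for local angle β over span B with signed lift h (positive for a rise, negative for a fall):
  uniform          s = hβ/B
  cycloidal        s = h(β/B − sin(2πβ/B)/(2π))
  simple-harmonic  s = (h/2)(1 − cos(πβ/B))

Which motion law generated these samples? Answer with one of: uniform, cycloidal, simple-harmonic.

candidates at β/B = r: uniform s = h·r (linear in β); cycloidal s = h·(r − sin(2πr)/(2π)); simple-harmonic s = (h/2)(1 − cos(πr))
β=9°: printed 2.5500 | uniform 2.5500, cycloidal 0.3611, simple-harmonic 0.9264
β=12°: printed 3.4000 | uniform 3.4000, cycloidal 0.8268, simple-harmonic 1.6234
β=36°: printed 10.2000 | uniform 10.2000, cycloidal 11.7903, simple-harmonic 11.1266
β=39°: printed 11.0500 | uniform 11.0500, cycloidal 13.2389, simple-harmonic 12.3589
β=42°: printed 11.9000 | uniform 11.9000, cycloidal 14.4732, simple-harmonic 13.4962
only one law matches every sample → uniform

uniform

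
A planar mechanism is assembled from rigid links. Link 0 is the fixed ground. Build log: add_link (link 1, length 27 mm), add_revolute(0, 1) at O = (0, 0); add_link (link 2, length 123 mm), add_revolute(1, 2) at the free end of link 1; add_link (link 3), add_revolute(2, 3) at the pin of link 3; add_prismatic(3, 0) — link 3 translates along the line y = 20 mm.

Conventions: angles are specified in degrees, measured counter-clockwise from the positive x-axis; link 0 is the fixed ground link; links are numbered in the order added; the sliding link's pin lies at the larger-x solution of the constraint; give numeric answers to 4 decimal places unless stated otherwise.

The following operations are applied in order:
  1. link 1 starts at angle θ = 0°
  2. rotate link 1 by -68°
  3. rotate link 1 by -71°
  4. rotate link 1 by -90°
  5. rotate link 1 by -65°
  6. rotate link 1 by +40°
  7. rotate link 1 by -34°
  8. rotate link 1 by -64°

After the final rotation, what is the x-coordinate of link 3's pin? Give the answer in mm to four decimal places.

geometry: r = 27 mm, L = 123 mm, e = 20 mm; θ starts at 0°
rotate link 1 by -68°: θ ← 0° -68° = -68°
rotate link 1 by -71°: θ ← -68° -71° = -139°
rotate link 1 by -90°: θ ← -139° -90° = -229°
rotate link 1 by -65°: θ ← -229° -65° = -294°
rotate link 1 by +40°: θ ← -294° +40° = -254°
rotate link 1 by -34°: θ ← -254° -34° = -288°
rotate link 1 by -64°: θ ← -288° -64° = -352°
crank pin P = (r cos θ, r sin θ) = (26.737238, 3.757674)
h = r sin θ − e = 3.757674 − 20 = -16.242326
x = r cos θ + √(L² − h²) = 26.737238 + 121.922872 = 148.660110

148.6601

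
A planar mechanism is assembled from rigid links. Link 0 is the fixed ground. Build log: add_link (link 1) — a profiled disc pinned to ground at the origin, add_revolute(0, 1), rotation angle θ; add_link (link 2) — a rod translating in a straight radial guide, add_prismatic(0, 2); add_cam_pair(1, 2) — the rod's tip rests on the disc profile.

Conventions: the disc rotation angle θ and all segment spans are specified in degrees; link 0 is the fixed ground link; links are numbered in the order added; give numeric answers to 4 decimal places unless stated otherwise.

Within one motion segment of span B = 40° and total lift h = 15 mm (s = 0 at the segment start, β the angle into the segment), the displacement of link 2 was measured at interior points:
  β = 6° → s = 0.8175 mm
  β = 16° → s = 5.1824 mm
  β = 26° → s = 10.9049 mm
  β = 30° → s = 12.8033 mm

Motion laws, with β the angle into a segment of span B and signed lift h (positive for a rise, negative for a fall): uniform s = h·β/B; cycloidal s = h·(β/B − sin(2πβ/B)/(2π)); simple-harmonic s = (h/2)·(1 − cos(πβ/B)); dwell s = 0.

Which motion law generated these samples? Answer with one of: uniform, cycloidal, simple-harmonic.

candidates at β/B = r: uniform s = h·r (linear in β); cycloidal s = h·(r − sin(2πr)/(2π)); simple-harmonic s = (h/2)(1 − cos(πr))
β=6°: printed 0.8175 | uniform 2.2500, cycloidal 0.3186, simple-harmonic 0.8175
β=16°: printed 5.1824 | uniform 6.0000, cycloidal 4.5968, simple-harmonic 5.1824
β=26°: printed 10.9049 | uniform 9.7500, cycloidal 11.6814, simple-harmonic 10.9049
β=30°: printed 12.8033 | uniform 11.2500, cycloidal 13.6373, simple-harmonic 12.8033
only one law matches every sample → simple-harmonic

simple-harmonic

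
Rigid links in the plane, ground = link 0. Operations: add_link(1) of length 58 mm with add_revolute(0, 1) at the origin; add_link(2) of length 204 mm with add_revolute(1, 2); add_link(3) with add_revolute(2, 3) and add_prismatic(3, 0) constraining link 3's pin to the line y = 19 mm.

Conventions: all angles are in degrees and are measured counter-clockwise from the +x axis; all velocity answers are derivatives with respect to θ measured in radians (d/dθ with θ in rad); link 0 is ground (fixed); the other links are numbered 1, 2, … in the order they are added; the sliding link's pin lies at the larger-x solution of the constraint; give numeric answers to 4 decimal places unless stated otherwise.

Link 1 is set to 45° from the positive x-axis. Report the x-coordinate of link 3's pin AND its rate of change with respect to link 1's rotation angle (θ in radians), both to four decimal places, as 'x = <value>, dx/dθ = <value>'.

geometry: r = 58 mm, L = 204 mm, e = 19 mm
crank pin P = (r cos θ, r sin θ) = (41.012193, 41.012193)
h = r sin θ − e = 41.012193 − 19 = 22.012193
x = r cos θ + √(L² − h²) = 41.012193 + 202.808933 = 243.821126
dx/dθ = −r sin θ − h·r cos θ/√(L² − h²) (θ in radians; h = 22.012193) = -45.463518

x = 243.8211, dx/dθ = -45.4635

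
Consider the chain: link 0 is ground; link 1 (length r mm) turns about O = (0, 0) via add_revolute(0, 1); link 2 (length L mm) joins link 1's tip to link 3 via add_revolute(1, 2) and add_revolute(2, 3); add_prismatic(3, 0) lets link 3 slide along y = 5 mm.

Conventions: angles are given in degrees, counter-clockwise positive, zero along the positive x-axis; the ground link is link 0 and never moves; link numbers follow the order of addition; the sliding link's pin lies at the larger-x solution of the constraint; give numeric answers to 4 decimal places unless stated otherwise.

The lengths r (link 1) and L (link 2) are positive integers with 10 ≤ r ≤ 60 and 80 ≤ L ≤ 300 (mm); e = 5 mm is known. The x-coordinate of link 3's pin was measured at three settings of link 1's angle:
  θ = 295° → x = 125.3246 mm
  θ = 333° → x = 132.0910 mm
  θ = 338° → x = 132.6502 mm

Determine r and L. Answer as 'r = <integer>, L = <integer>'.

constraint per measurement: (x − r cos θ)² + (r sin θ − e)² = L²
subtracting the θ₁ and θ₂ equations cancels the r² and L² terms:
r = (x₁² − x₂²) / (2[(x₁cos θ₁ + e sin θ₁) − (x₂cos θ₂ + e sin θ₂)]) = 13.0001 → r = 13
L² = (x₁ − r cos θ₁)² + (r sin θ₁ − e)² = 14640.9993 → L = 121.0000 → L = 121
check at θ₃=338°: x = 132.6502 (printed 132.6502) ✓

r = 13, L = 121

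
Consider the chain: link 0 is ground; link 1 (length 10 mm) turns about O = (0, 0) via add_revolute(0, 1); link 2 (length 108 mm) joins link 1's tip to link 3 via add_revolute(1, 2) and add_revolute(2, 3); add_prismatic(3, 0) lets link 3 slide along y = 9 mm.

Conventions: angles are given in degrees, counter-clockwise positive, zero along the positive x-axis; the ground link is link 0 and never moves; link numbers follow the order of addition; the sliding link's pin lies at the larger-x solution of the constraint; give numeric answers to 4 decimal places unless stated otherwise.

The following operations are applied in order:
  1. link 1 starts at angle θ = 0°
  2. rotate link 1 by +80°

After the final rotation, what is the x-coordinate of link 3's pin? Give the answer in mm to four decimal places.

geometry: r = 10 mm, L = 108 mm, e = 9 mm; θ starts at 0°
rotate link 1 by +80°: θ ← 0° +80° = 80°
crank pin P = (r cos θ, r sin θ) = (1.736482, 9.848078)
h = r sin θ − e = 9.848078 − 9 = 0.848078
x = r cos θ + √(L² − h²) = 1.736482 + 107.996670 = 109.733152

109.7332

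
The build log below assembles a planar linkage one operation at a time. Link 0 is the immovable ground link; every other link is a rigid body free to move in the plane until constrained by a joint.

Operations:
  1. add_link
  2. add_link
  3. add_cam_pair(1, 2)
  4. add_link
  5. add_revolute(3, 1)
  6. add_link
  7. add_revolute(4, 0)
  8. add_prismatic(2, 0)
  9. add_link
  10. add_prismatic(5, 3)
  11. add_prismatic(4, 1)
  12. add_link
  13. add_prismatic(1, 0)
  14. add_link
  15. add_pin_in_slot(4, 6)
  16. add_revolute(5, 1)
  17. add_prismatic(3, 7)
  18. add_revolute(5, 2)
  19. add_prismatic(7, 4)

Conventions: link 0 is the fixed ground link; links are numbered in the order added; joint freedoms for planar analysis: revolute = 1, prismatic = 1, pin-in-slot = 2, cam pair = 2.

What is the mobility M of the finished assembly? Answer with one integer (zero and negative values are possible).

L=1 J1=0 J2=0
add link → L=2 J1=0 J2=0
add link → L=3 J1=0 J2=0
C@1,2 dof=2 J2 → L=3 J1=0 J2=1
add link → L=4 J1=0 J2=1
R@3,1 dof=1 J1 → L=4 J1=1 J2=1
add link → L=5 J1=1 J2=1
R@4,0 dof=1 J1 → L=5 J1=2 J2=1
P@2,0 dof=1 J1 → L=5 J1=3 J2=1
add link → L=6 J1=3 J2=1
P@5,3 dof=1 J1 → L=6 J1=4 J2=1
P@4,1 dof=1 J1 → L=6 J1=5 J2=1
add link → L=7 J1=5 J2=1
P@1,0 dof=1 J1 → L=7 J1=6 J2=1
add link → L=8 J1=6 J2=1
PS@4,6 dof=2 J2 → L=8 J1=6 J2=2
R@5,1 dof=1 J1 → L=8 J1=7 J2=2
P@3,7 dof=1 J1 → L=8 J1=8 J2=2
R@5,2 dof=1 J1 → L=8 J1=9 J2=2
P@7,4 dof=1 J1 → L=8 J1=10 J2=2
M=3(L−1)−2J1−J2=3·7−2·10−2=-1

M = -1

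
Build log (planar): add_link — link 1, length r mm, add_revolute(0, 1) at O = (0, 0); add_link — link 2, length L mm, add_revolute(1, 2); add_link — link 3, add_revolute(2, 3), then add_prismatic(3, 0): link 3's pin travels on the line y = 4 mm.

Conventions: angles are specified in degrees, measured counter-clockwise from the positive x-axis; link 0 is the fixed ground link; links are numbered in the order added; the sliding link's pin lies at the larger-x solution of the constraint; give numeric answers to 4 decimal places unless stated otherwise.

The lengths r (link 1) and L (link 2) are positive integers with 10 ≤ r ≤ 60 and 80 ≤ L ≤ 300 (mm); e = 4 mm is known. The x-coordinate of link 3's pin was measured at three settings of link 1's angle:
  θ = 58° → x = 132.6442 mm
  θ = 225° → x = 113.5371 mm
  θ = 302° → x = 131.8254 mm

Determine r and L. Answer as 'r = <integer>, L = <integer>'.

constraint per measurement: (x − r cos θ)² + (r sin θ − e)² = L²
subtracting the θ₁ and θ₂ equations cancels the r² and L² terms:
r = (x₁² − x₂²) / (2[(x₁cos θ₁ + e sin θ₁) − (x₂cos θ₂ + e sin θ₂)]) = 15.0000 → r = 15
L² = (x₁ − r cos θ₁)² + (r sin θ₁ − e)² = 15624.9965 → L = 125.0000 → L = 125
check at θ₃=302°: x = 131.8254 (printed 131.8254) ✓

r = 15, L = 125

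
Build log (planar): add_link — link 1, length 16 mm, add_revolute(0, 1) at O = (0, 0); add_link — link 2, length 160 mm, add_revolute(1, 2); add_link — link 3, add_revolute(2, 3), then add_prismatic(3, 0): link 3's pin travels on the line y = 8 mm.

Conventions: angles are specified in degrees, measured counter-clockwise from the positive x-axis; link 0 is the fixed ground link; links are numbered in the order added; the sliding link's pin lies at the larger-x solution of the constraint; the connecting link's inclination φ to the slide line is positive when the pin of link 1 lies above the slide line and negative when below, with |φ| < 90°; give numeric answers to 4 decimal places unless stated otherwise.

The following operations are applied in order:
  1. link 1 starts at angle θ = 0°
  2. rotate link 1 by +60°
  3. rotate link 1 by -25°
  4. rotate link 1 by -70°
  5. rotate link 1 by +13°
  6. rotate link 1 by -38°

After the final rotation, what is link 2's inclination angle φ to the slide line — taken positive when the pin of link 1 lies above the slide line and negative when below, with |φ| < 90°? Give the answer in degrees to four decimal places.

geometry: r = 16 mm, L = 160 mm, e = 8 mm; θ starts at 0°
rotate link 1 by +60°: θ ← 0° +60° = 60°
rotate link 1 by -25°: θ ← 60° -25° = 35°
rotate link 1 by -70°: θ ← 35° -70° = -35°
rotate link 1 by +13°: θ ← -35° +13° = -22°
rotate link 1 by -38°: θ ← -22° -38° = -60°
h = r sin θ − e = -13.856406 − 8 = -21.856406
sin φ = h / L = -21.856406 / 160 = -0.13660254
φ = arcsin(-0.13660254) = -7.851297°

-7.8513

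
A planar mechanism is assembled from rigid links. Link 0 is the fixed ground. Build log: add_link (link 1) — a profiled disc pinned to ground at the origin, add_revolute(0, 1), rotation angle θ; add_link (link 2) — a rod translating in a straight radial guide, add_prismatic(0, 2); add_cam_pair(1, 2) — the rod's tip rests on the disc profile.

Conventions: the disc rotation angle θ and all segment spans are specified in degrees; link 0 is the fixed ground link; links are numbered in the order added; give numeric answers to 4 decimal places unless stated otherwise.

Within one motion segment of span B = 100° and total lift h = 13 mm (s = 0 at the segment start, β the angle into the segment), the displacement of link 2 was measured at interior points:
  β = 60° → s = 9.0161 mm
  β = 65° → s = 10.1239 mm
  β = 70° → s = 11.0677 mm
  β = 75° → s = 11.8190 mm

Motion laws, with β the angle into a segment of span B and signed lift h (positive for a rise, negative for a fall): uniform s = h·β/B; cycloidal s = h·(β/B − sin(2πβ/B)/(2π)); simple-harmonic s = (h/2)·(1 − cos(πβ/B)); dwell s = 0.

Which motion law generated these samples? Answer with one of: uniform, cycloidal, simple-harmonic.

candidates at β/B = r: uniform s = h·r (linear in β); cycloidal s = h·(r − sin(2πr)/(2π)); simple-harmonic s = (h/2)(1 − cos(πr))
β=60°: printed 9.0161 | uniform 7.8000, cycloidal 9.0161, simple-harmonic 8.5086
β=65°: printed 10.1239 | uniform 8.4500, cycloidal 10.1239, simple-harmonic 9.4509
β=70°: printed 11.0677 | uniform 9.1000, cycloidal 11.0677, simple-harmonic 10.3206
β=75°: printed 11.8190 | uniform 9.7500, cycloidal 11.8190, simple-harmonic 11.0962
only one law matches every sample → cycloidal

cycloidal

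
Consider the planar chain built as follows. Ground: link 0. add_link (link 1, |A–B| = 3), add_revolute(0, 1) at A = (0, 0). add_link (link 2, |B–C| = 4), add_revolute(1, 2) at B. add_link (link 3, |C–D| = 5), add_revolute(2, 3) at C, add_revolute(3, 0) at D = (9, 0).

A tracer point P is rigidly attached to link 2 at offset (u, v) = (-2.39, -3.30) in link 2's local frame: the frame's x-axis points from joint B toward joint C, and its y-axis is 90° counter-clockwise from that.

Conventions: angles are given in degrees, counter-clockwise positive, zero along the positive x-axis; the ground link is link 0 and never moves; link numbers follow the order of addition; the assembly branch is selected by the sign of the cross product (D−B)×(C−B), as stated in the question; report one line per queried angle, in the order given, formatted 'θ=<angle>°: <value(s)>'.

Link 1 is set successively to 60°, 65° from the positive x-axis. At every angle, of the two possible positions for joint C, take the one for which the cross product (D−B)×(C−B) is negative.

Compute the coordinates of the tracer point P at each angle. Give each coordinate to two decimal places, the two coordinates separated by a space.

A=(0,0), D=(9.00,0)
θ=60°: B = A + 3.00·(cos60°, sin60°) = (1.5000, 2.5981)
θ=60°: |BD| = 7.9373
θ=60°: circle(B,4.00) ∩ circle(D,5.00): a=3.4017, h=2.1044
θ=60°:   candidates: C₊=(5.4031,3.4731) cross=16.703; C₋=(4.0255,-0.5039) cross=-16.703
θ=60°:   branch - wants cross < 0 → take C=(4.0255,-0.5039) (cross=-16.703)
θ=60°: ex = (C−B)/|BC| = (0.6314,-0.7755); ey = (0.7755,0.6314)
θ=60°: P = B + -2.39·ex + -3.30·ey = (-2.5681,2.3680)
θ=65°: B = A + 3.00·(cos65°, sin65°) = (1.2679, 2.7189)
θ=65°: |BD| = 8.1963
θ=65°: circle(B,4.00) ∩ circle(D,5.00): a=3.5491, h=1.8450
θ=65°:   candidates: C₊=(5.2280,3.2821) cross=15.122; C₋=(4.0040,-0.1989) cross=-15.122
θ=65°:   branch - wants cross < 0 → take C=(4.0040,-0.1989) (cross=-15.122)
θ=65°: ex = (C−B)/|BC| = (0.6840,-0.7295); ey = (0.7295,0.6840)
θ=65°: P = B + -2.39·ex + -3.30·ey = (-2.7742,2.2050)

θ=60°: -2.57 2.37
θ=65°: -2.77 2.21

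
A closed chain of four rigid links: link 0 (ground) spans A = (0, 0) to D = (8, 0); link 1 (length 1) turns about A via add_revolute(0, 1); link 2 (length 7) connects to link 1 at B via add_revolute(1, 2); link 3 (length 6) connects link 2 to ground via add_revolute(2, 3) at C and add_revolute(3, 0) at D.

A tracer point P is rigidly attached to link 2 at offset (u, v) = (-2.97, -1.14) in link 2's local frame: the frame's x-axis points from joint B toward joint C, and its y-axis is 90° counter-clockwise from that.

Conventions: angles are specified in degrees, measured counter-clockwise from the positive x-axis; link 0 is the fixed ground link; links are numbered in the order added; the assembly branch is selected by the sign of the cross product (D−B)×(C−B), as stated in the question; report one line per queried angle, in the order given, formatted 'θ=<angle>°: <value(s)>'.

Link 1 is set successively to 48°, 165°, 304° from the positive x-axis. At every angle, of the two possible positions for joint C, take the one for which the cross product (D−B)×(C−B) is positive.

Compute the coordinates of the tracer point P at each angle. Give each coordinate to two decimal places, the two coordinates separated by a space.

A=(0,0), D=(8.00,0)
θ=48°: B = A + 1.00·(cos48°, sin48°) = (0.6691, 0.7431)
θ=48°: |BD| = 7.3684
θ=48°: circle(B,7.00) ∩ circle(D,6.00): a=4.5664, h=5.3055
θ=48°:   candidates: C₊=(5.7473,5.5611) cross=39.093; C₋=(4.6771,-4.9958) cross=-39.093
θ=48°:   branch + wants cross > 0 → take C=(5.7473,5.5611) (cross=39.093)
θ=48°: ex = (C−B)/|BC| = (0.7255,0.6883); ey = (-0.6883,0.7255)
θ=48°: P = B + -2.97·ex + -1.14·ey = (-0.7008,-2.1280)
θ=165°: B = A + 1.00·(cos165°, sin165°) = (-0.9659, 0.2588)
θ=165°: |BD| = 8.9697
θ=165°: circle(B,7.00) ∩ circle(D,6.00): a=5.2095, h=4.6756
θ=165°:   candidates: C₊=(4.3763,4.7821) cross=41.938; C₋=(4.1065,-4.5651) cross=-41.938
θ=165°:   branch + wants cross > 0 → take C=(4.3763,4.7821) (cross=41.938)
θ=165°: ex = (C−B)/|BC| = (0.7632,0.6462); ey = (-0.6462,0.7632)
θ=165°: P = B + -2.97·ex + -1.14·ey = (-2.4959,-2.5304)
θ=304°: B = A + 1.00·(cos304°, sin304°) = (0.5592, -0.8290)
θ=304°: |BD| = 7.4868
θ=304°: circle(B,7.00) ∩ circle(D,6.00): a=4.6116, h=5.2662
θ=304°:   candidates: C₊=(4.5593,4.9154) cross=39.427; C₋=(5.7256,-5.5522) cross=-39.427
θ=304°:   branch + wants cross > 0 → take C=(4.5593,4.9154) (cross=39.427)
θ=304°: ex = (C−B)/|BC| = (0.5714,0.8206); ey = (-0.8206,0.5714)
θ=304°: P = B + -2.97·ex + -1.14·ey = (-0.2025,-3.9178)

θ=48°: -0.70 -2.13
θ=165°: -2.50 -2.53
θ=304°: -0.20 -3.92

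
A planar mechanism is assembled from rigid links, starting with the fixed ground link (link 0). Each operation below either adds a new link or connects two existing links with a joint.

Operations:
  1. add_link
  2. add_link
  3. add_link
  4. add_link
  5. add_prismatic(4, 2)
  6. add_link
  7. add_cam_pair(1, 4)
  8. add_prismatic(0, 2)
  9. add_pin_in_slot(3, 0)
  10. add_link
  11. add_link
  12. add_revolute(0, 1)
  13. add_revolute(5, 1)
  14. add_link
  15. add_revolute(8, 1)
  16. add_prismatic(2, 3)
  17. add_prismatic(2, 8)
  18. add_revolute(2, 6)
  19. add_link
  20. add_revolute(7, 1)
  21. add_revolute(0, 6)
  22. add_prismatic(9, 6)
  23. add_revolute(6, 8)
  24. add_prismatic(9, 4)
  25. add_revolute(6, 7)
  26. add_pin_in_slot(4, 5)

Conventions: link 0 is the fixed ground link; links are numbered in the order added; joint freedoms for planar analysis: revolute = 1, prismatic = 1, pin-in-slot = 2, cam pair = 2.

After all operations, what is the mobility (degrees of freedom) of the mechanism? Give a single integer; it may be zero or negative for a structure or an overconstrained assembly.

(L,J1,J2)=(1,0,0); link0 fixed
link1: (2,0,0)
link2: (3,0,0)
link3: (4,0,0)
link4: (5,0,0)
P 4-2 [J1]: (5,1,0)
link5: (6,1,0)
C 1-4 [J2]: (6,1,1)
P 0-2 [J1]: (6,2,1)
PS 3-0 [J2]: (6,2,2)
link6: (7,2,2)
link7: (8,2,2)
R 0-1 [J1]: (8,3,2)
R 5-1 [J1]: (8,4,2)
link8: (9,4,2)
R 8-1 [J1]: (9,5,2)
P 2-3 [J1]: (9,6,2)
P 2-8 [J1]: (9,7,2)
R 2-6 [J1]: (9,8,2)
link9: (10,8,2)
R 7-1 [J1]: (10,9,2)
R 0-6 [J1]: (10,10,2)
P 9-6 [J1]: (10,11,2)
R 6-8 [J1]: (10,12,2)
P 9-4 [J1]: (10,13,2)
R 6-7 [J1]: (10,14,2)
PS 4-5 [J2]: (10,14,3)
Grübler: 3·9 − 2·14 − 3 = -4

M = -4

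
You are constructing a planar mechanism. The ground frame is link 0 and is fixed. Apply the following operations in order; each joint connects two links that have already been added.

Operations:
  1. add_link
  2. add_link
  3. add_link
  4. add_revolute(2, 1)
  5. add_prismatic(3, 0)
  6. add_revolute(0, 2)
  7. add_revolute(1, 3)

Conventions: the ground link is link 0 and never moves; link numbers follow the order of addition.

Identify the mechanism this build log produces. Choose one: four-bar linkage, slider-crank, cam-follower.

links: 4 (incl. ground); joints: 3 revolute, 1 prismatic, 0 higher (cam) pair, forming one closed loop
4 links, 3 revolutes + 1 prismatic in one loop → slider-crank

slider-crank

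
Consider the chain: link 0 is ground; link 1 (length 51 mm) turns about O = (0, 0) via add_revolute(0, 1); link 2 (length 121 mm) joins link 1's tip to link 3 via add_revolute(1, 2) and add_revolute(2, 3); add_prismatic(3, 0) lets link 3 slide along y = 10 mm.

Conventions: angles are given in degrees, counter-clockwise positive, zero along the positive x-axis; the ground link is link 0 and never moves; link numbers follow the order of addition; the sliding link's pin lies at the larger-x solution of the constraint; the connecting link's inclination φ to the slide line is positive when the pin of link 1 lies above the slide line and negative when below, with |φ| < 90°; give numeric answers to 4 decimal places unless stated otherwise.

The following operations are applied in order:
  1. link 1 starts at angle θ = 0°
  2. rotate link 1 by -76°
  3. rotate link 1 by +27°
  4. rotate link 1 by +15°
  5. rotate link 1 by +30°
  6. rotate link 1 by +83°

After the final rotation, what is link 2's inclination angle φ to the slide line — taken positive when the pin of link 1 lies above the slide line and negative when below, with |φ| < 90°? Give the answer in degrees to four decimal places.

geometry: r = 51 mm, L = 121 mm, e = 10 mm; θ starts at 0°
rotate link 1 by -76°: θ ← 0° -76° = -76°
rotate link 1 by +27°: θ ← -76° +27° = -49°
rotate link 1 by +15°: θ ← -49° +15° = -34°
rotate link 1 by +30°: θ ← -34° +30° = -4°
rotate link 1 by +83°: θ ← -4° +83° = 79°
h = r sin θ − e = 50.062986 − 10 = 40.062986
sin φ = h / L = 40.062986 / 121 = 0.33109906
φ = arcsin(0.33109906) = 19.335498°

19.3355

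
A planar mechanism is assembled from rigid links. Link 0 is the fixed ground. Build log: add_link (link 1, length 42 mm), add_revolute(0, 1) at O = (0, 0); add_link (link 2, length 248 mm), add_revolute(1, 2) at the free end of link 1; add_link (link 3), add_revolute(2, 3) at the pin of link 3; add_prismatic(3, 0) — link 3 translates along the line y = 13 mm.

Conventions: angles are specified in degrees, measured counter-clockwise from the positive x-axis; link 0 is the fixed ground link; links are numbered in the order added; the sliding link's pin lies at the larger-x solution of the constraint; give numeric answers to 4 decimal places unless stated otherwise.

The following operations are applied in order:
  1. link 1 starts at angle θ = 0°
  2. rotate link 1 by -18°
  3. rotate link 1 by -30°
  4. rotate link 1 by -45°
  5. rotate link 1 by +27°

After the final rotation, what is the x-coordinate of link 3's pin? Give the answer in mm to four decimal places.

geometry: r = 42 mm, L = 248 mm, e = 13 mm; θ starts at 0°
rotate link 1 by -18°: θ ← 0° -18° = -18°
rotate link 1 by -30°: θ ← -18° -30° = -48°
rotate link 1 by -45°: θ ← -48° -45° = -93°
rotate link 1 by +27°: θ ← -93° +27° = -66°
crank pin P = (r cos θ, r sin θ) = (17.082939, -38.368909)
h = r sin θ − e = -38.368909 − 13 = -51.368909
x = r cos θ + √(L² − h²) = 17.082939 + 242.621588 = 259.704527

259.7045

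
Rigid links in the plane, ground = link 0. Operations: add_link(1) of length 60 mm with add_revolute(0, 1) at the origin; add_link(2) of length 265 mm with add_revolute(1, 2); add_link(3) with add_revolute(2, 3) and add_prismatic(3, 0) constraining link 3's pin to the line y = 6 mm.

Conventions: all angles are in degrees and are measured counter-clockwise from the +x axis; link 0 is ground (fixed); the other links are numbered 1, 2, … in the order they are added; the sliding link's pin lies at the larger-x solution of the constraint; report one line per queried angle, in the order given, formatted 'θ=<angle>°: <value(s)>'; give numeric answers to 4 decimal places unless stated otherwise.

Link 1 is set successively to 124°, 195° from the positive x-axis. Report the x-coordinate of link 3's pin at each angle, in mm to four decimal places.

geometry: r = 60 mm, L = 265 mm, e = 6 mm
θ=124°: crank pin P = (r cos θ, r sin θ) = (-33.551574, 49.742254)
θ=124°: h = r sin θ − e = 49.742254 − 6 = 43.742254
θ=124°: x = r cos θ + √(L² − h²) = -33.551574 + 261.364908 = 227.813334
θ=195°: crank pin P = (r cos θ, r sin θ) = (-57.955550, -15.529143)
θ=195°: h = r sin θ − e = -15.529143 − 6 = -21.529143
θ=195°: x = r cos θ + √(L² − h²) = -57.955550 + 264.124016 = 206.168467

θ=124°: 227.8133
θ=195°: 206.1685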